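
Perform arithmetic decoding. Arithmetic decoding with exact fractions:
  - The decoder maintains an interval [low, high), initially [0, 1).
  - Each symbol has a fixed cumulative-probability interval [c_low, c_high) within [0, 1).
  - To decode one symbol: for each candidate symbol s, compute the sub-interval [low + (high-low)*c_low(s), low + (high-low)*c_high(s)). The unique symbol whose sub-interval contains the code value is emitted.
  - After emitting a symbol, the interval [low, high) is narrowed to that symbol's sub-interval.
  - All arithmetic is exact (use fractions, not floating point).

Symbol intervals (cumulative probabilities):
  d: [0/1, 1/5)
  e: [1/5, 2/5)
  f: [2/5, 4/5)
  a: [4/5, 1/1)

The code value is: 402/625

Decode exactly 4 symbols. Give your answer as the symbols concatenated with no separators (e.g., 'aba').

Step 1: interval [0/1, 1/1), width = 1/1 - 0/1 = 1/1
  'd': [0/1 + 1/1*0/1, 0/1 + 1/1*1/5) = [0/1, 1/5)
  'e': [0/1 + 1/1*1/5, 0/1 + 1/1*2/5) = [1/5, 2/5)
  'f': [0/1 + 1/1*2/5, 0/1 + 1/1*4/5) = [2/5, 4/5) <- contains code 402/625
  'a': [0/1 + 1/1*4/5, 0/1 + 1/1*1/1) = [4/5, 1/1)
  emit 'f', narrow to [2/5, 4/5)
Step 2: interval [2/5, 4/5), width = 4/5 - 2/5 = 2/5
  'd': [2/5 + 2/5*0/1, 2/5 + 2/5*1/5) = [2/5, 12/25)
  'e': [2/5 + 2/5*1/5, 2/5 + 2/5*2/5) = [12/25, 14/25)
  'f': [2/5 + 2/5*2/5, 2/5 + 2/5*4/5) = [14/25, 18/25) <- contains code 402/625
  'a': [2/5 + 2/5*4/5, 2/5 + 2/5*1/1) = [18/25, 4/5)
  emit 'f', narrow to [14/25, 18/25)
Step 3: interval [14/25, 18/25), width = 18/25 - 14/25 = 4/25
  'd': [14/25 + 4/25*0/1, 14/25 + 4/25*1/5) = [14/25, 74/125)
  'e': [14/25 + 4/25*1/5, 14/25 + 4/25*2/5) = [74/125, 78/125)
  'f': [14/25 + 4/25*2/5, 14/25 + 4/25*4/5) = [78/125, 86/125) <- contains code 402/625
  'a': [14/25 + 4/25*4/5, 14/25 + 4/25*1/1) = [86/125, 18/25)
  emit 'f', narrow to [78/125, 86/125)
Step 4: interval [78/125, 86/125), width = 86/125 - 78/125 = 8/125
  'd': [78/125 + 8/125*0/1, 78/125 + 8/125*1/5) = [78/125, 398/625)
  'e': [78/125 + 8/125*1/5, 78/125 + 8/125*2/5) = [398/625, 406/625) <- contains code 402/625
  'f': [78/125 + 8/125*2/5, 78/125 + 8/125*4/5) = [406/625, 422/625)
  'a': [78/125 + 8/125*4/5, 78/125 + 8/125*1/1) = [422/625, 86/125)
  emit 'e', narrow to [398/625, 406/625)

Answer: fffe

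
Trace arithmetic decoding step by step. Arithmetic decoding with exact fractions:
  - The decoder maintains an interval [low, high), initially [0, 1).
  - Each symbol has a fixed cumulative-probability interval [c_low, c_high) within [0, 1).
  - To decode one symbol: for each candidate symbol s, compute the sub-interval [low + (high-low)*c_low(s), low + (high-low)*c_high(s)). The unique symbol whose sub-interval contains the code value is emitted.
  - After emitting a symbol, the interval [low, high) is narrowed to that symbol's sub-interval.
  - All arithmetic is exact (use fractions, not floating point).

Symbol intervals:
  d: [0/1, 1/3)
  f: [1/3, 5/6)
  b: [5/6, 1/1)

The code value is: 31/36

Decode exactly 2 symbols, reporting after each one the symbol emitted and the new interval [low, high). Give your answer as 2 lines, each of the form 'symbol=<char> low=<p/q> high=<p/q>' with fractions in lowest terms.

Answer: symbol=b low=5/6 high=1/1
symbol=d low=5/6 high=8/9

Derivation:
Step 1: interval [0/1, 1/1), width = 1/1 - 0/1 = 1/1
  'd': [0/1 + 1/1*0/1, 0/1 + 1/1*1/3) = [0/1, 1/3)
  'f': [0/1 + 1/1*1/3, 0/1 + 1/1*5/6) = [1/3, 5/6)
  'b': [0/1 + 1/1*5/6, 0/1 + 1/1*1/1) = [5/6, 1/1) <- contains code 31/36
  emit 'b', narrow to [5/6, 1/1)
Step 2: interval [5/6, 1/1), width = 1/1 - 5/6 = 1/6
  'd': [5/6 + 1/6*0/1, 5/6 + 1/6*1/3) = [5/6, 8/9) <- contains code 31/36
  'f': [5/6 + 1/6*1/3, 5/6 + 1/6*5/6) = [8/9, 35/36)
  'b': [5/6 + 1/6*5/6, 5/6 + 1/6*1/1) = [35/36, 1/1)
  emit 'd', narrow to [5/6, 8/9)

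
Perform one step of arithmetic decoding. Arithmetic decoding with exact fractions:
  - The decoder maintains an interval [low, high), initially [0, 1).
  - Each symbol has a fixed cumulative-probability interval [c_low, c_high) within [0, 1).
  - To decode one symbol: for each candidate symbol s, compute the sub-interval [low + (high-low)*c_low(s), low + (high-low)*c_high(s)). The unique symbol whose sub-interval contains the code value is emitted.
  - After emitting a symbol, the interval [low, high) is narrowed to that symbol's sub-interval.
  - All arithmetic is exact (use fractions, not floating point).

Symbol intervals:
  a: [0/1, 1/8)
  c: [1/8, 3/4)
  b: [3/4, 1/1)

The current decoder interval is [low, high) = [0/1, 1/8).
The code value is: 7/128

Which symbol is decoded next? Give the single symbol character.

Answer: c

Derivation:
Interval width = high − low = 1/8 − 0/1 = 1/8
Scaled code = (code − low) / width = (7/128 − 0/1) / 1/8 = 7/16
  a: [0/1, 1/8) 
  c: [1/8, 3/4) ← scaled code falls here ✓
  b: [3/4, 1/1) 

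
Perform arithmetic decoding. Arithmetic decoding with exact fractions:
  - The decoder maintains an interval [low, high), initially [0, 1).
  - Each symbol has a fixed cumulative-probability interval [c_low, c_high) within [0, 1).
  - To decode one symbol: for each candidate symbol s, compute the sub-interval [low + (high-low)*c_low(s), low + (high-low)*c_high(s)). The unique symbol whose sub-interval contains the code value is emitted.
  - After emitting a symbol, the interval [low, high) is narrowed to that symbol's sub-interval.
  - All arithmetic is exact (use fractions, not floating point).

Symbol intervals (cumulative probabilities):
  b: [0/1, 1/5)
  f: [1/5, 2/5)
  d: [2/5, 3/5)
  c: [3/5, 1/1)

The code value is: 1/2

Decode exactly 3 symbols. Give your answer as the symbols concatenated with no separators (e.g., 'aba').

Step 1: interval [0/1, 1/1), width = 1/1 - 0/1 = 1/1
  'b': [0/1 + 1/1*0/1, 0/1 + 1/1*1/5) = [0/1, 1/5)
  'f': [0/1 + 1/1*1/5, 0/1 + 1/1*2/5) = [1/5, 2/5)
  'd': [0/1 + 1/1*2/5, 0/1 + 1/1*3/5) = [2/5, 3/5) <- contains code 1/2
  'c': [0/1 + 1/1*3/5, 0/1 + 1/1*1/1) = [3/5, 1/1)
  emit 'd', narrow to [2/5, 3/5)
Step 2: interval [2/5, 3/5), width = 3/5 - 2/5 = 1/5
  'b': [2/5 + 1/5*0/1, 2/5 + 1/5*1/5) = [2/5, 11/25)
  'f': [2/5 + 1/5*1/5, 2/5 + 1/5*2/5) = [11/25, 12/25)
  'd': [2/5 + 1/5*2/5, 2/5 + 1/5*3/5) = [12/25, 13/25) <- contains code 1/2
  'c': [2/5 + 1/5*3/5, 2/5 + 1/5*1/1) = [13/25, 3/5)
  emit 'd', narrow to [12/25, 13/25)
Step 3: interval [12/25, 13/25), width = 13/25 - 12/25 = 1/25
  'b': [12/25 + 1/25*0/1, 12/25 + 1/25*1/5) = [12/25, 61/125)
  'f': [12/25 + 1/25*1/5, 12/25 + 1/25*2/5) = [61/125, 62/125)
  'd': [12/25 + 1/25*2/5, 12/25 + 1/25*3/5) = [62/125, 63/125) <- contains code 1/2
  'c': [12/25 + 1/25*3/5, 12/25 + 1/25*1/1) = [63/125, 13/25)
  emit 'd', narrow to [62/125, 63/125)

Answer: ddd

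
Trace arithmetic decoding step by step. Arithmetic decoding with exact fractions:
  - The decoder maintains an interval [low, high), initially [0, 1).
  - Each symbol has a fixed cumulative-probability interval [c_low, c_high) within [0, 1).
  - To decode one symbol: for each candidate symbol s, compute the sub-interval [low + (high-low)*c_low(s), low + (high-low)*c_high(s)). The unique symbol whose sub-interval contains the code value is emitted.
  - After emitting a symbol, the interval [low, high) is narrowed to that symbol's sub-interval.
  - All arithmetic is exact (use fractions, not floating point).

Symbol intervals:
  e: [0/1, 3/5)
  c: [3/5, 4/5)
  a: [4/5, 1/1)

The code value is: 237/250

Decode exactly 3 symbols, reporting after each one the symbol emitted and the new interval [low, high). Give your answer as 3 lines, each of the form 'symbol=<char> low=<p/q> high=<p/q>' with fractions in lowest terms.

Step 1: interval [0/1, 1/1), width = 1/1 - 0/1 = 1/1
  'e': [0/1 + 1/1*0/1, 0/1 + 1/1*3/5) = [0/1, 3/5)
  'c': [0/1 + 1/1*3/5, 0/1 + 1/1*4/5) = [3/5, 4/5)
  'a': [0/1 + 1/1*4/5, 0/1 + 1/1*1/1) = [4/5, 1/1) <- contains code 237/250
  emit 'a', narrow to [4/5, 1/1)
Step 2: interval [4/5, 1/1), width = 1/1 - 4/5 = 1/5
  'e': [4/5 + 1/5*0/1, 4/5 + 1/5*3/5) = [4/5, 23/25)
  'c': [4/5 + 1/5*3/5, 4/5 + 1/5*4/5) = [23/25, 24/25) <- contains code 237/250
  'a': [4/5 + 1/5*4/5, 4/5 + 1/5*1/1) = [24/25, 1/1)
  emit 'c', narrow to [23/25, 24/25)
Step 3: interval [23/25, 24/25), width = 24/25 - 23/25 = 1/25
  'e': [23/25 + 1/25*0/1, 23/25 + 1/25*3/5) = [23/25, 118/125)
  'c': [23/25 + 1/25*3/5, 23/25 + 1/25*4/5) = [118/125, 119/125) <- contains code 237/250
  'a': [23/25 + 1/25*4/5, 23/25 + 1/25*1/1) = [119/125, 24/25)
  emit 'c', narrow to [118/125, 119/125)

Answer: symbol=a low=4/5 high=1/1
symbol=c low=23/25 high=24/25
symbol=c low=118/125 high=119/125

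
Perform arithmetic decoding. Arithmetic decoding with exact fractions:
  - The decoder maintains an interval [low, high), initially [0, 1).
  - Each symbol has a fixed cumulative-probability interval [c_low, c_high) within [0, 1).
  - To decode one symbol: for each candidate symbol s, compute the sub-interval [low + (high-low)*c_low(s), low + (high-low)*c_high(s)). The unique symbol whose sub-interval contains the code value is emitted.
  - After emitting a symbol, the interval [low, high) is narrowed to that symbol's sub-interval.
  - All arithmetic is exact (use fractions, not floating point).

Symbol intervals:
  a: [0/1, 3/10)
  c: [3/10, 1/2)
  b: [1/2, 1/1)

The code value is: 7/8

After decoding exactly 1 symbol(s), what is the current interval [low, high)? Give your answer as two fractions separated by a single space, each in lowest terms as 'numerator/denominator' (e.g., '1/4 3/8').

Step 1: interval [0/1, 1/1), width = 1/1 - 0/1 = 1/1
  'a': [0/1 + 1/1*0/1, 0/1 + 1/1*3/10) = [0/1, 3/10)
  'c': [0/1 + 1/1*3/10, 0/1 + 1/1*1/2) = [3/10, 1/2)
  'b': [0/1 + 1/1*1/2, 0/1 + 1/1*1/1) = [1/2, 1/1) <- contains code 7/8
  emit 'b', narrow to [1/2, 1/1)

Answer: 1/2 1/1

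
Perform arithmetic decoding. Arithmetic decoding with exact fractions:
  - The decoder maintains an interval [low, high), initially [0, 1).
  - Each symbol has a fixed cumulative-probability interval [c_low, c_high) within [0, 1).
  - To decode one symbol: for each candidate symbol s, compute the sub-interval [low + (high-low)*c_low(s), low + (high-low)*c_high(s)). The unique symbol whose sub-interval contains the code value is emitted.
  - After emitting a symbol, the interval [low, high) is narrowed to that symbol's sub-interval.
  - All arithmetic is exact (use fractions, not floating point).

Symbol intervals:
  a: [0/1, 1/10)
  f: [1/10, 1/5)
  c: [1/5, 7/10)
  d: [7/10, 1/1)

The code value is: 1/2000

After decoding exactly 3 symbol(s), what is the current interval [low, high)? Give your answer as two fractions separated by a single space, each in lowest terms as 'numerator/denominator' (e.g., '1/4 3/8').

Step 1: interval [0/1, 1/1), width = 1/1 - 0/1 = 1/1
  'a': [0/1 + 1/1*0/1, 0/1 + 1/1*1/10) = [0/1, 1/10) <- contains code 1/2000
  'f': [0/1 + 1/1*1/10, 0/1 + 1/1*1/5) = [1/10, 1/5)
  'c': [0/1 + 1/1*1/5, 0/1 + 1/1*7/10) = [1/5, 7/10)
  'd': [0/1 + 1/1*7/10, 0/1 + 1/1*1/1) = [7/10, 1/1)
  emit 'a', narrow to [0/1, 1/10)
Step 2: interval [0/1, 1/10), width = 1/10 - 0/1 = 1/10
  'a': [0/1 + 1/10*0/1, 0/1 + 1/10*1/10) = [0/1, 1/100) <- contains code 1/2000
  'f': [0/1 + 1/10*1/10, 0/1 + 1/10*1/5) = [1/100, 1/50)
  'c': [0/1 + 1/10*1/5, 0/1 + 1/10*7/10) = [1/50, 7/100)
  'd': [0/1 + 1/10*7/10, 0/1 + 1/10*1/1) = [7/100, 1/10)
  emit 'a', narrow to [0/1, 1/100)
Step 3: interval [0/1, 1/100), width = 1/100 - 0/1 = 1/100
  'a': [0/1 + 1/100*0/1, 0/1 + 1/100*1/10) = [0/1, 1/1000) <- contains code 1/2000
  'f': [0/1 + 1/100*1/10, 0/1 + 1/100*1/5) = [1/1000, 1/500)
  'c': [0/1 + 1/100*1/5, 0/1 + 1/100*7/10) = [1/500, 7/1000)
  'd': [0/1 + 1/100*7/10, 0/1 + 1/100*1/1) = [7/1000, 1/100)
  emit 'a', narrow to [0/1, 1/1000)

Answer: 0/1 1/1000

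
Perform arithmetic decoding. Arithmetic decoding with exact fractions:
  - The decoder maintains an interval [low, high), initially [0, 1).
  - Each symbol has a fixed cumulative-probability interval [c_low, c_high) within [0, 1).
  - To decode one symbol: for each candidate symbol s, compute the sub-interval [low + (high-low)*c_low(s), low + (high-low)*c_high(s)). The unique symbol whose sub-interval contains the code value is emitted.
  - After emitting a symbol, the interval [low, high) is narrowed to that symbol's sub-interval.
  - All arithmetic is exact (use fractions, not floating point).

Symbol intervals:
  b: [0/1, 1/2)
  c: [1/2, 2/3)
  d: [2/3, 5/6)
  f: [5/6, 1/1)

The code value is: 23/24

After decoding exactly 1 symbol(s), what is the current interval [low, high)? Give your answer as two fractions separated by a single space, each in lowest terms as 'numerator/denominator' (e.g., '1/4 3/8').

Answer: 5/6 1/1

Derivation:
Step 1: interval [0/1, 1/1), width = 1/1 - 0/1 = 1/1
  'b': [0/1 + 1/1*0/1, 0/1 + 1/1*1/2) = [0/1, 1/2)
  'c': [0/1 + 1/1*1/2, 0/1 + 1/1*2/3) = [1/2, 2/3)
  'd': [0/1 + 1/1*2/3, 0/1 + 1/1*5/6) = [2/3, 5/6)
  'f': [0/1 + 1/1*5/6, 0/1 + 1/1*1/1) = [5/6, 1/1) <- contains code 23/24
  emit 'f', narrow to [5/6, 1/1)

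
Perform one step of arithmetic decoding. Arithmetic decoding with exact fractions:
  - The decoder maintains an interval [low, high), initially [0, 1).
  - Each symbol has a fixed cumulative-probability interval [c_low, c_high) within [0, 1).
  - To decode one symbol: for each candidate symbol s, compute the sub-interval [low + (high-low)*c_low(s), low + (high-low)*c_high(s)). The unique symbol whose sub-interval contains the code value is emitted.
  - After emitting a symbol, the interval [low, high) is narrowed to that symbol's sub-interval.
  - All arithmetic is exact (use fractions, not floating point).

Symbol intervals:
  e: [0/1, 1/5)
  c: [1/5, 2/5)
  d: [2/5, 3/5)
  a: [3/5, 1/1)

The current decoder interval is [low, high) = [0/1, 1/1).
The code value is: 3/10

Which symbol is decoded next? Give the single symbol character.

Interval width = high − low = 1/1 − 0/1 = 1/1
Scaled code = (code − low) / width = (3/10 − 0/1) / 1/1 = 3/10
  e: [0/1, 1/5) 
  c: [1/5, 2/5) ← scaled code falls here ✓
  d: [2/5, 3/5) 
  a: [3/5, 1/1) 

Answer: c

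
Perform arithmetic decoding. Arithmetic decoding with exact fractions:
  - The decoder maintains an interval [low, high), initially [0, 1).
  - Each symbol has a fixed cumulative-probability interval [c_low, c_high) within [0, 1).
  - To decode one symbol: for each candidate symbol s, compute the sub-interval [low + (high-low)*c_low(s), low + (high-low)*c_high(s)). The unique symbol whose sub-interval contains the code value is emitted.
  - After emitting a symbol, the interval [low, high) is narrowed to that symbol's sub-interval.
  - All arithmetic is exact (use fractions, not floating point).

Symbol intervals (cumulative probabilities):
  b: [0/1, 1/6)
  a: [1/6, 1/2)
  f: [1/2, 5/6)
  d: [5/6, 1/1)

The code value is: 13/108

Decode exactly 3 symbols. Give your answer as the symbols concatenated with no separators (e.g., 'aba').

Step 1: interval [0/1, 1/1), width = 1/1 - 0/1 = 1/1
  'b': [0/1 + 1/1*0/1, 0/1 + 1/1*1/6) = [0/1, 1/6) <- contains code 13/108
  'a': [0/1 + 1/1*1/6, 0/1 + 1/1*1/2) = [1/6, 1/2)
  'f': [0/1 + 1/1*1/2, 0/1 + 1/1*5/6) = [1/2, 5/6)
  'd': [0/1 + 1/1*5/6, 0/1 + 1/1*1/1) = [5/6, 1/1)
  emit 'b', narrow to [0/1, 1/6)
Step 2: interval [0/1, 1/6), width = 1/6 - 0/1 = 1/6
  'b': [0/1 + 1/6*0/1, 0/1 + 1/6*1/6) = [0/1, 1/36)
  'a': [0/1 + 1/6*1/6, 0/1 + 1/6*1/2) = [1/36, 1/12)
  'f': [0/1 + 1/6*1/2, 0/1 + 1/6*5/6) = [1/12, 5/36) <- contains code 13/108
  'd': [0/1 + 1/6*5/6, 0/1 + 1/6*1/1) = [5/36, 1/6)
  emit 'f', narrow to [1/12, 5/36)
Step 3: interval [1/12, 5/36), width = 5/36 - 1/12 = 1/18
  'b': [1/12 + 1/18*0/1, 1/12 + 1/18*1/6) = [1/12, 5/54)
  'a': [1/12 + 1/18*1/6, 1/12 + 1/18*1/2) = [5/54, 1/9)
  'f': [1/12 + 1/18*1/2, 1/12 + 1/18*5/6) = [1/9, 7/54) <- contains code 13/108
  'd': [1/12 + 1/18*5/6, 1/12 + 1/18*1/1) = [7/54, 5/36)
  emit 'f', narrow to [1/9, 7/54)

Answer: bff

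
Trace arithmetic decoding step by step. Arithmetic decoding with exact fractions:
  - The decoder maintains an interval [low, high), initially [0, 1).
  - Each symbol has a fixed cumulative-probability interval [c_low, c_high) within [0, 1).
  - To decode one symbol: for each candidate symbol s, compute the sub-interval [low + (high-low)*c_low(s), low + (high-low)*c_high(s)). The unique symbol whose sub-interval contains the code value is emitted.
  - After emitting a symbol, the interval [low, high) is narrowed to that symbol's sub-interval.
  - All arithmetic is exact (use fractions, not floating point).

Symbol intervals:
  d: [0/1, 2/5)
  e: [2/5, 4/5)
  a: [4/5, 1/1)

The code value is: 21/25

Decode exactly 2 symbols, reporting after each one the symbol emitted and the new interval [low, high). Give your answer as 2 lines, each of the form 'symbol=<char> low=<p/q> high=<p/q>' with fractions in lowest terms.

Step 1: interval [0/1, 1/1), width = 1/1 - 0/1 = 1/1
  'd': [0/1 + 1/1*0/1, 0/1 + 1/1*2/5) = [0/1, 2/5)
  'e': [0/1 + 1/1*2/5, 0/1 + 1/1*4/5) = [2/5, 4/5)
  'a': [0/1 + 1/1*4/5, 0/1 + 1/1*1/1) = [4/5, 1/1) <- contains code 21/25
  emit 'a', narrow to [4/5, 1/1)
Step 2: interval [4/5, 1/1), width = 1/1 - 4/5 = 1/5
  'd': [4/5 + 1/5*0/1, 4/5 + 1/5*2/5) = [4/5, 22/25) <- contains code 21/25
  'e': [4/5 + 1/5*2/5, 4/5 + 1/5*4/5) = [22/25, 24/25)
  'a': [4/5 + 1/5*4/5, 4/5 + 1/5*1/1) = [24/25, 1/1)
  emit 'd', narrow to [4/5, 22/25)

Answer: symbol=a low=4/5 high=1/1
symbol=d low=4/5 high=22/25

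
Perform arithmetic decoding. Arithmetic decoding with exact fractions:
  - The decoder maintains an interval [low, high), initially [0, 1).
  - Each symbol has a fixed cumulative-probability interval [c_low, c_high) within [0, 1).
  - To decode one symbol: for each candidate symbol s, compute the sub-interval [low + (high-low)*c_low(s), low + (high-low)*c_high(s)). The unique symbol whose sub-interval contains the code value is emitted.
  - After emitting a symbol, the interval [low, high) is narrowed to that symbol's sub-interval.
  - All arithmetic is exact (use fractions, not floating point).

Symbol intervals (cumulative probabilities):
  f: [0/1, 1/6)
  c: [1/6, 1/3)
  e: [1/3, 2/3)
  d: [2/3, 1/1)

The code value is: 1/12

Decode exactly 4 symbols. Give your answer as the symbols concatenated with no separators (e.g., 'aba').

Answer: feee

Derivation:
Step 1: interval [0/1, 1/1), width = 1/1 - 0/1 = 1/1
  'f': [0/1 + 1/1*0/1, 0/1 + 1/1*1/6) = [0/1, 1/6) <- contains code 1/12
  'c': [0/1 + 1/1*1/6, 0/1 + 1/1*1/3) = [1/6, 1/3)
  'e': [0/1 + 1/1*1/3, 0/1 + 1/1*2/3) = [1/3, 2/3)
  'd': [0/1 + 1/1*2/3, 0/1 + 1/1*1/1) = [2/3, 1/1)
  emit 'f', narrow to [0/1, 1/6)
Step 2: interval [0/1, 1/6), width = 1/6 - 0/1 = 1/6
  'f': [0/1 + 1/6*0/1, 0/1 + 1/6*1/6) = [0/1, 1/36)
  'c': [0/1 + 1/6*1/6, 0/1 + 1/6*1/3) = [1/36, 1/18)
  'e': [0/1 + 1/6*1/3, 0/1 + 1/6*2/3) = [1/18, 1/9) <- contains code 1/12
  'd': [0/1 + 1/6*2/3, 0/1 + 1/6*1/1) = [1/9, 1/6)
  emit 'e', narrow to [1/18, 1/9)
Step 3: interval [1/18, 1/9), width = 1/9 - 1/18 = 1/18
  'f': [1/18 + 1/18*0/1, 1/18 + 1/18*1/6) = [1/18, 7/108)
  'c': [1/18 + 1/18*1/6, 1/18 + 1/18*1/3) = [7/108, 2/27)
  'e': [1/18 + 1/18*1/3, 1/18 + 1/18*2/3) = [2/27, 5/54) <- contains code 1/12
  'd': [1/18 + 1/18*2/3, 1/18 + 1/18*1/1) = [5/54, 1/9)
  emit 'e', narrow to [2/27, 5/54)
Step 4: interval [2/27, 5/54), width = 5/54 - 2/27 = 1/54
  'f': [2/27 + 1/54*0/1, 2/27 + 1/54*1/6) = [2/27, 25/324)
  'c': [2/27 + 1/54*1/6, 2/27 + 1/54*1/3) = [25/324, 13/162)
  'e': [2/27 + 1/54*1/3, 2/27 + 1/54*2/3) = [13/162, 7/81) <- contains code 1/12
  'd': [2/27 + 1/54*2/3, 2/27 + 1/54*1/1) = [7/81, 5/54)
  emit 'e', narrow to [13/162, 7/81)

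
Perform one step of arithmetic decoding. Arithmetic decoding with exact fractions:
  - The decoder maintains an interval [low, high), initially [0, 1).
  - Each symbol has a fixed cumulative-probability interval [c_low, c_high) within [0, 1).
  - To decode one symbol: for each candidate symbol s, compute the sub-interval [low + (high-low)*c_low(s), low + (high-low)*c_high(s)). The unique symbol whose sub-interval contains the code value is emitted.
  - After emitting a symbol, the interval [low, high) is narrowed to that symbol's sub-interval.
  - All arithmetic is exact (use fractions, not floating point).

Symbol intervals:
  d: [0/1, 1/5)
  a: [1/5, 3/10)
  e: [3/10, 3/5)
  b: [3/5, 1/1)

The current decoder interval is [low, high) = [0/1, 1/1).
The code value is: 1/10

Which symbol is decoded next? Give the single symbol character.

Interval width = high − low = 1/1 − 0/1 = 1/1
Scaled code = (code − low) / width = (1/10 − 0/1) / 1/1 = 1/10
  d: [0/1, 1/5) ← scaled code falls here ✓
  a: [1/5, 3/10) 
  e: [3/10, 3/5) 
  b: [3/5, 1/1) 

Answer: d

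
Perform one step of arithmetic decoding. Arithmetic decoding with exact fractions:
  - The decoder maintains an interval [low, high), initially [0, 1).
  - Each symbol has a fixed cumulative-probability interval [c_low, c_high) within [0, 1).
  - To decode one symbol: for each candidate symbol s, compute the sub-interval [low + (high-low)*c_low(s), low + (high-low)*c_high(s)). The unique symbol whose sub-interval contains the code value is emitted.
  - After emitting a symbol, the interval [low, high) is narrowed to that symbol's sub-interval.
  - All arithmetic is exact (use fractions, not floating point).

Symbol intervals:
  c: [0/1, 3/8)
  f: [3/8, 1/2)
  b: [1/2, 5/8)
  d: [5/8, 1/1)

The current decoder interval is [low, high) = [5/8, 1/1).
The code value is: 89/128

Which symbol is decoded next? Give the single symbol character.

Answer: c

Derivation:
Interval width = high − low = 1/1 − 5/8 = 3/8
Scaled code = (code − low) / width = (89/128 − 5/8) / 3/8 = 3/16
  c: [0/1, 3/8) ← scaled code falls here ✓
  f: [3/8, 1/2) 
  b: [1/2, 5/8) 
  d: [5/8, 1/1) 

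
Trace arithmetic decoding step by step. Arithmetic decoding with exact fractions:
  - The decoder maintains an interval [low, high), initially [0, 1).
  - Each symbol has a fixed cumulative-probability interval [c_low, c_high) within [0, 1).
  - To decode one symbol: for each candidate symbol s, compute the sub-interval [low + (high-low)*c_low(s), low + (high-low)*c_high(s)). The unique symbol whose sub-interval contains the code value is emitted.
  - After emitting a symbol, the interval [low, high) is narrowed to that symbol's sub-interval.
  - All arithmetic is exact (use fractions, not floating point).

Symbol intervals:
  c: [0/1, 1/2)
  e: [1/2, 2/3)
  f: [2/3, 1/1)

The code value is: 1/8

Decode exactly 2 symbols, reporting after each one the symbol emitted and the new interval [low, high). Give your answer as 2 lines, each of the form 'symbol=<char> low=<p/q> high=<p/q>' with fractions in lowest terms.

Answer: symbol=c low=0/1 high=1/2
symbol=c low=0/1 high=1/4

Derivation:
Step 1: interval [0/1, 1/1), width = 1/1 - 0/1 = 1/1
  'c': [0/1 + 1/1*0/1, 0/1 + 1/1*1/2) = [0/1, 1/2) <- contains code 1/8
  'e': [0/1 + 1/1*1/2, 0/1 + 1/1*2/3) = [1/2, 2/3)
  'f': [0/1 + 1/1*2/3, 0/1 + 1/1*1/1) = [2/3, 1/1)
  emit 'c', narrow to [0/1, 1/2)
Step 2: interval [0/1, 1/2), width = 1/2 - 0/1 = 1/2
  'c': [0/1 + 1/2*0/1, 0/1 + 1/2*1/2) = [0/1, 1/4) <- contains code 1/8
  'e': [0/1 + 1/2*1/2, 0/1 + 1/2*2/3) = [1/4, 1/3)
  'f': [0/1 + 1/2*2/3, 0/1 + 1/2*1/1) = [1/3, 1/2)
  emit 'c', narrow to [0/1, 1/4)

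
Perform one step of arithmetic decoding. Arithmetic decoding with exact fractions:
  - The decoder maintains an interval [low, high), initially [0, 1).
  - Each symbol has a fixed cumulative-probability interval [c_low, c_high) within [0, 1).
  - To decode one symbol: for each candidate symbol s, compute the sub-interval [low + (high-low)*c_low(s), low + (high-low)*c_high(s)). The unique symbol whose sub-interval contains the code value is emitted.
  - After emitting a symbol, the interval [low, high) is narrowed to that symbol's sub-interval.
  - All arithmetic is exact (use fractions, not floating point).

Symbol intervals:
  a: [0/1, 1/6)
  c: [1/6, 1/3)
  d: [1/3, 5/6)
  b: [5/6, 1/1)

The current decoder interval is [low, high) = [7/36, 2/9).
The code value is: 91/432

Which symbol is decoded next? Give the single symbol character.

Interval width = high − low = 2/9 − 7/36 = 1/36
Scaled code = (code − low) / width = (91/432 − 7/36) / 1/36 = 7/12
  a: [0/1, 1/6) 
  c: [1/6, 1/3) 
  d: [1/3, 5/6) ← scaled code falls here ✓
  b: [5/6, 1/1) 

Answer: d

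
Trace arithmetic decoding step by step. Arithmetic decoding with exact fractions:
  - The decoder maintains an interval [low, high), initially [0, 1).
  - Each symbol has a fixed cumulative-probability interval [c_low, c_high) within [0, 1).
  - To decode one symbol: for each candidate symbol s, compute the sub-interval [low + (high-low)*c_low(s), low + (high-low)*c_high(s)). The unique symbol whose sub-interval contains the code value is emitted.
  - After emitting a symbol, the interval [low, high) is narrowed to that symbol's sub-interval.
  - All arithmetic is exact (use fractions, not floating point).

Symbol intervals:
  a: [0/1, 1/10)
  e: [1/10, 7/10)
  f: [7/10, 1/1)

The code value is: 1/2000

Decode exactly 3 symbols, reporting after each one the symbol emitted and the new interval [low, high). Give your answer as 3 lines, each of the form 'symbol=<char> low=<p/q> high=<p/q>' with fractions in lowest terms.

Answer: symbol=a low=0/1 high=1/10
symbol=a low=0/1 high=1/100
symbol=a low=0/1 high=1/1000

Derivation:
Step 1: interval [0/1, 1/1), width = 1/1 - 0/1 = 1/1
  'a': [0/1 + 1/1*0/1, 0/1 + 1/1*1/10) = [0/1, 1/10) <- contains code 1/2000
  'e': [0/1 + 1/1*1/10, 0/1 + 1/1*7/10) = [1/10, 7/10)
  'f': [0/1 + 1/1*7/10, 0/1 + 1/1*1/1) = [7/10, 1/1)
  emit 'a', narrow to [0/1, 1/10)
Step 2: interval [0/1, 1/10), width = 1/10 - 0/1 = 1/10
  'a': [0/1 + 1/10*0/1, 0/1 + 1/10*1/10) = [0/1, 1/100) <- contains code 1/2000
  'e': [0/1 + 1/10*1/10, 0/1 + 1/10*7/10) = [1/100, 7/100)
  'f': [0/1 + 1/10*7/10, 0/1 + 1/10*1/1) = [7/100, 1/10)
  emit 'a', narrow to [0/1, 1/100)
Step 3: interval [0/1, 1/100), width = 1/100 - 0/1 = 1/100
  'a': [0/1 + 1/100*0/1, 0/1 + 1/100*1/10) = [0/1, 1/1000) <- contains code 1/2000
  'e': [0/1 + 1/100*1/10, 0/1 + 1/100*7/10) = [1/1000, 7/1000)
  'f': [0/1 + 1/100*7/10, 0/1 + 1/100*1/1) = [7/1000, 1/100)
  emit 'a', narrow to [0/1, 1/1000)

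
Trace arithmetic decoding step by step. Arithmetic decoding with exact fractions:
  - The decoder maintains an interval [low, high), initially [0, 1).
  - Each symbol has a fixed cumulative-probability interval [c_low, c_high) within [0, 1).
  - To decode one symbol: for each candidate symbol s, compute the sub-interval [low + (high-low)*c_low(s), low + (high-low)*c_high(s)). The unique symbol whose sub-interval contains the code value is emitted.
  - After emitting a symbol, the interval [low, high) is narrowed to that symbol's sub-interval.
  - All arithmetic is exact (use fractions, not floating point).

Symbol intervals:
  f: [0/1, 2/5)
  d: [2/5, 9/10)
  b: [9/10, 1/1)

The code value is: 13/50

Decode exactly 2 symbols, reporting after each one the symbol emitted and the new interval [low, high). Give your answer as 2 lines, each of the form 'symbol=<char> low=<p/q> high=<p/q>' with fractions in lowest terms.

Answer: symbol=f low=0/1 high=2/5
symbol=d low=4/25 high=9/25

Derivation:
Step 1: interval [0/1, 1/1), width = 1/1 - 0/1 = 1/1
  'f': [0/1 + 1/1*0/1, 0/1 + 1/1*2/5) = [0/1, 2/5) <- contains code 13/50
  'd': [0/1 + 1/1*2/5, 0/1 + 1/1*9/10) = [2/5, 9/10)
  'b': [0/1 + 1/1*9/10, 0/1 + 1/1*1/1) = [9/10, 1/1)
  emit 'f', narrow to [0/1, 2/5)
Step 2: interval [0/1, 2/5), width = 2/5 - 0/1 = 2/5
  'f': [0/1 + 2/5*0/1, 0/1 + 2/5*2/5) = [0/1, 4/25)
  'd': [0/1 + 2/5*2/5, 0/1 + 2/5*9/10) = [4/25, 9/25) <- contains code 13/50
  'b': [0/1 + 2/5*9/10, 0/1 + 2/5*1/1) = [9/25, 2/5)
  emit 'd', narrow to [4/25, 9/25)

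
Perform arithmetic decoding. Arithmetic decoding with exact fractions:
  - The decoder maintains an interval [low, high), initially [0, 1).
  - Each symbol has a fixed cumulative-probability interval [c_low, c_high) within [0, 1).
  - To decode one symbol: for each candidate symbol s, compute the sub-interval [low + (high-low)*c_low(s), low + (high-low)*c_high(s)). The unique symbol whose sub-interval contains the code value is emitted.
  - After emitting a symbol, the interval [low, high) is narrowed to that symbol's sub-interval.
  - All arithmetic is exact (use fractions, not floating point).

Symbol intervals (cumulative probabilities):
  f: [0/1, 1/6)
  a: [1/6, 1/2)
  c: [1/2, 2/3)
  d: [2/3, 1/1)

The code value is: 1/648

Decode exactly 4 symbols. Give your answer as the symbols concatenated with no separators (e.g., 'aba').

Answer: fffa

Derivation:
Step 1: interval [0/1, 1/1), width = 1/1 - 0/1 = 1/1
  'f': [0/1 + 1/1*0/1, 0/1 + 1/1*1/6) = [0/1, 1/6) <- contains code 1/648
  'a': [0/1 + 1/1*1/6, 0/1 + 1/1*1/2) = [1/6, 1/2)
  'c': [0/1 + 1/1*1/2, 0/1 + 1/1*2/3) = [1/2, 2/3)
  'd': [0/1 + 1/1*2/3, 0/1 + 1/1*1/1) = [2/3, 1/1)
  emit 'f', narrow to [0/1, 1/6)
Step 2: interval [0/1, 1/6), width = 1/6 - 0/1 = 1/6
  'f': [0/1 + 1/6*0/1, 0/1 + 1/6*1/6) = [0/1, 1/36) <- contains code 1/648
  'a': [0/1 + 1/6*1/6, 0/1 + 1/6*1/2) = [1/36, 1/12)
  'c': [0/1 + 1/6*1/2, 0/1 + 1/6*2/3) = [1/12, 1/9)
  'd': [0/1 + 1/6*2/3, 0/1 + 1/6*1/1) = [1/9, 1/6)
  emit 'f', narrow to [0/1, 1/36)
Step 3: interval [0/1, 1/36), width = 1/36 - 0/1 = 1/36
  'f': [0/1 + 1/36*0/1, 0/1 + 1/36*1/6) = [0/1, 1/216) <- contains code 1/648
  'a': [0/1 + 1/36*1/6, 0/1 + 1/36*1/2) = [1/216, 1/72)
  'c': [0/1 + 1/36*1/2, 0/1 + 1/36*2/3) = [1/72, 1/54)
  'd': [0/1 + 1/36*2/3, 0/1 + 1/36*1/1) = [1/54, 1/36)
  emit 'f', narrow to [0/1, 1/216)
Step 4: interval [0/1, 1/216), width = 1/216 - 0/1 = 1/216
  'f': [0/1 + 1/216*0/1, 0/1 + 1/216*1/6) = [0/1, 1/1296)
  'a': [0/1 + 1/216*1/6, 0/1 + 1/216*1/2) = [1/1296, 1/432) <- contains code 1/648
  'c': [0/1 + 1/216*1/2, 0/1 + 1/216*2/3) = [1/432, 1/324)
  'd': [0/1 + 1/216*2/3, 0/1 + 1/216*1/1) = [1/324, 1/216)
  emit 'a', narrow to [1/1296, 1/432)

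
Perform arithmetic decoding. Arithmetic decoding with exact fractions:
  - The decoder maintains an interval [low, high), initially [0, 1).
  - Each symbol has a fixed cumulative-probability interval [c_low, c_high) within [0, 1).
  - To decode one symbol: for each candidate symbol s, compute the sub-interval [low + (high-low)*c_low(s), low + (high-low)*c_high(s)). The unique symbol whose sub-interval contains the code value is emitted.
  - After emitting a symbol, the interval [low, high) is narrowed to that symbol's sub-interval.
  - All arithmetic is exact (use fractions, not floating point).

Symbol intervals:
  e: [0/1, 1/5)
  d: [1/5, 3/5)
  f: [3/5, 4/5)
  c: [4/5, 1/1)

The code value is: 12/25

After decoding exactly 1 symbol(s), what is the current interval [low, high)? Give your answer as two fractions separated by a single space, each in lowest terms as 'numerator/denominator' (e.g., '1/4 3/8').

Step 1: interval [0/1, 1/1), width = 1/1 - 0/1 = 1/1
  'e': [0/1 + 1/1*0/1, 0/1 + 1/1*1/5) = [0/1, 1/5)
  'd': [0/1 + 1/1*1/5, 0/1 + 1/1*3/5) = [1/5, 3/5) <- contains code 12/25
  'f': [0/1 + 1/1*3/5, 0/1 + 1/1*4/5) = [3/5, 4/5)
  'c': [0/1 + 1/1*4/5, 0/1 + 1/1*1/1) = [4/5, 1/1)
  emit 'd', narrow to [1/5, 3/5)

Answer: 1/5 3/5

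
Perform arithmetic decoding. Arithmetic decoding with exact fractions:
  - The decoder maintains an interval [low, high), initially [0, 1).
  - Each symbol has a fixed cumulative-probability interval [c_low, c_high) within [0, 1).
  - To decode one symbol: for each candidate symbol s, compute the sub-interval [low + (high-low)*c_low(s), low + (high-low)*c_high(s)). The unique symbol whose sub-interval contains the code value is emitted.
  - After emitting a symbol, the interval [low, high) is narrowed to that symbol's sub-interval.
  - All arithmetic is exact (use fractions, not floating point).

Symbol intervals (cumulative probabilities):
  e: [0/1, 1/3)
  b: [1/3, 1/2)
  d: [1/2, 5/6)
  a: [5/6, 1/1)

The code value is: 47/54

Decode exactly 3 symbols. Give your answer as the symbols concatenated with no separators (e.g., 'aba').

Answer: aed

Derivation:
Step 1: interval [0/1, 1/1), width = 1/1 - 0/1 = 1/1
  'e': [0/1 + 1/1*0/1, 0/1 + 1/1*1/3) = [0/1, 1/3)
  'b': [0/1 + 1/1*1/3, 0/1 + 1/1*1/2) = [1/3, 1/2)
  'd': [0/1 + 1/1*1/2, 0/1 + 1/1*5/6) = [1/2, 5/6)
  'a': [0/1 + 1/1*5/6, 0/1 + 1/1*1/1) = [5/6, 1/1) <- contains code 47/54
  emit 'a', narrow to [5/6, 1/1)
Step 2: interval [5/6, 1/1), width = 1/1 - 5/6 = 1/6
  'e': [5/6 + 1/6*0/1, 5/6 + 1/6*1/3) = [5/6, 8/9) <- contains code 47/54
  'b': [5/6 + 1/6*1/3, 5/6 + 1/6*1/2) = [8/9, 11/12)
  'd': [5/6 + 1/6*1/2, 5/6 + 1/6*5/6) = [11/12, 35/36)
  'a': [5/6 + 1/6*5/6, 5/6 + 1/6*1/1) = [35/36, 1/1)
  emit 'e', narrow to [5/6, 8/9)
Step 3: interval [5/6, 8/9), width = 8/9 - 5/6 = 1/18
  'e': [5/6 + 1/18*0/1, 5/6 + 1/18*1/3) = [5/6, 23/27)
  'b': [5/6 + 1/18*1/3, 5/6 + 1/18*1/2) = [23/27, 31/36)
  'd': [5/6 + 1/18*1/2, 5/6 + 1/18*5/6) = [31/36, 95/108) <- contains code 47/54
  'a': [5/6 + 1/18*5/6, 5/6 + 1/18*1/1) = [95/108, 8/9)
  emit 'd', narrow to [31/36, 95/108)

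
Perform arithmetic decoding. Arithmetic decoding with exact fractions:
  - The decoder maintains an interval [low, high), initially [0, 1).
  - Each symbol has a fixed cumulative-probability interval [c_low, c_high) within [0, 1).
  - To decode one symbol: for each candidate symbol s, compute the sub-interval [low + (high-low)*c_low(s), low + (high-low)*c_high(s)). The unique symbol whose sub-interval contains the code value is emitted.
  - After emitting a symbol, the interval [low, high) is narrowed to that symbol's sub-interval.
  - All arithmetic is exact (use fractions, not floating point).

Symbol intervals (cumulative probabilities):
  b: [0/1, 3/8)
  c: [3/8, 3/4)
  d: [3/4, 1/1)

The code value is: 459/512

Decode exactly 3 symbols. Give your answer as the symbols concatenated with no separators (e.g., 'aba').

Answer: dcc

Derivation:
Step 1: interval [0/1, 1/1), width = 1/1 - 0/1 = 1/1
  'b': [0/1 + 1/1*0/1, 0/1 + 1/1*3/8) = [0/1, 3/8)
  'c': [0/1 + 1/1*3/8, 0/1 + 1/1*3/4) = [3/8, 3/4)
  'd': [0/1 + 1/1*3/4, 0/1 + 1/1*1/1) = [3/4, 1/1) <- contains code 459/512
  emit 'd', narrow to [3/4, 1/1)
Step 2: interval [3/4, 1/1), width = 1/1 - 3/4 = 1/4
  'b': [3/4 + 1/4*0/1, 3/4 + 1/4*3/8) = [3/4, 27/32)
  'c': [3/4 + 1/4*3/8, 3/4 + 1/4*3/4) = [27/32, 15/16) <- contains code 459/512
  'd': [3/4 + 1/4*3/4, 3/4 + 1/4*1/1) = [15/16, 1/1)
  emit 'c', narrow to [27/32, 15/16)
Step 3: interval [27/32, 15/16), width = 15/16 - 27/32 = 3/32
  'b': [27/32 + 3/32*0/1, 27/32 + 3/32*3/8) = [27/32, 225/256)
  'c': [27/32 + 3/32*3/8, 27/32 + 3/32*3/4) = [225/256, 117/128) <- contains code 459/512
  'd': [27/32 + 3/32*3/4, 27/32 + 3/32*1/1) = [117/128, 15/16)
  emit 'c', narrow to [225/256, 117/128)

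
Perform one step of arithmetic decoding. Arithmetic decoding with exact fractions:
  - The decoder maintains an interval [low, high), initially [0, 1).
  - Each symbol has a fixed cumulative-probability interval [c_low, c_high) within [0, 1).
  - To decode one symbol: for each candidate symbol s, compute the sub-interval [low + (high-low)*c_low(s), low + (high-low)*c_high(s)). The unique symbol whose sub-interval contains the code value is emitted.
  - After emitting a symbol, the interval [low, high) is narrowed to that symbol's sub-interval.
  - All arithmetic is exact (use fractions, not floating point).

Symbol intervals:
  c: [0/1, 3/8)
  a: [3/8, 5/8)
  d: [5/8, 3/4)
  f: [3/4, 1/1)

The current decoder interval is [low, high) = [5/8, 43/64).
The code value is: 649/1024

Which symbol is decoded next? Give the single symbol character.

Answer: c

Derivation:
Interval width = high − low = 43/64 − 5/8 = 3/64
Scaled code = (code − low) / width = (649/1024 − 5/8) / 3/64 = 3/16
  c: [0/1, 3/8) ← scaled code falls here ✓
  a: [3/8, 5/8) 
  d: [5/8, 3/4) 
  f: [3/4, 1/1) 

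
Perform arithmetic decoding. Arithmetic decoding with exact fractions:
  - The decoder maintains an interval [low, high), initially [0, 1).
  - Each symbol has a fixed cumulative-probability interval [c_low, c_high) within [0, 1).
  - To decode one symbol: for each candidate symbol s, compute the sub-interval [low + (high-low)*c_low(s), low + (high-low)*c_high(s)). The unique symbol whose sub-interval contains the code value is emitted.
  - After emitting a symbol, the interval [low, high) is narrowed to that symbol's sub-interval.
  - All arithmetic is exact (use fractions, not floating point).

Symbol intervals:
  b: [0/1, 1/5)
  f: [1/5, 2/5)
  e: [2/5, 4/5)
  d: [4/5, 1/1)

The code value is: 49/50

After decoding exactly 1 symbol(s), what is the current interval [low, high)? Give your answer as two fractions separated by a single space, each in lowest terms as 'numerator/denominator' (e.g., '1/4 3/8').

Step 1: interval [0/1, 1/1), width = 1/1 - 0/1 = 1/1
  'b': [0/1 + 1/1*0/1, 0/1 + 1/1*1/5) = [0/1, 1/5)
  'f': [0/1 + 1/1*1/5, 0/1 + 1/1*2/5) = [1/5, 2/5)
  'e': [0/1 + 1/1*2/5, 0/1 + 1/1*4/5) = [2/5, 4/5)
  'd': [0/1 + 1/1*4/5, 0/1 + 1/1*1/1) = [4/5, 1/1) <- contains code 49/50
  emit 'd', narrow to [4/5, 1/1)

Answer: 4/5 1/1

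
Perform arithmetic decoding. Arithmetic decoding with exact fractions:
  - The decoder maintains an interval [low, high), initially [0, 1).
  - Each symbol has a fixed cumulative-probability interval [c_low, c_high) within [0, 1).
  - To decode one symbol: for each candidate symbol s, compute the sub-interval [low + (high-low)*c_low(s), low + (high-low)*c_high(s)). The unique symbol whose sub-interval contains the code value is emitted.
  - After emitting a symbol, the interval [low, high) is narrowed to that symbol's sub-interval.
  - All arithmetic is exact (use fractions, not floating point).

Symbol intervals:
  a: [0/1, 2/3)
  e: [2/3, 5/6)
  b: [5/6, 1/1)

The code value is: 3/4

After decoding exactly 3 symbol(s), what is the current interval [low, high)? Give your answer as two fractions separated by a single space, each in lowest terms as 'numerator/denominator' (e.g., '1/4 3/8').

Answer: 20/27 41/54

Derivation:
Step 1: interval [0/1, 1/1), width = 1/1 - 0/1 = 1/1
  'a': [0/1 + 1/1*0/1, 0/1 + 1/1*2/3) = [0/1, 2/3)
  'e': [0/1 + 1/1*2/3, 0/1 + 1/1*5/6) = [2/3, 5/6) <- contains code 3/4
  'b': [0/1 + 1/1*5/6, 0/1 + 1/1*1/1) = [5/6, 1/1)
  emit 'e', narrow to [2/3, 5/6)
Step 2: interval [2/3, 5/6), width = 5/6 - 2/3 = 1/6
  'a': [2/3 + 1/6*0/1, 2/3 + 1/6*2/3) = [2/3, 7/9) <- contains code 3/4
  'e': [2/3 + 1/6*2/3, 2/3 + 1/6*5/6) = [7/9, 29/36)
  'b': [2/3 + 1/6*5/6, 2/3 + 1/6*1/1) = [29/36, 5/6)
  emit 'a', narrow to [2/3, 7/9)
Step 3: interval [2/3, 7/9), width = 7/9 - 2/3 = 1/9
  'a': [2/3 + 1/9*0/1, 2/3 + 1/9*2/3) = [2/3, 20/27)
  'e': [2/3 + 1/9*2/3, 2/3 + 1/9*5/6) = [20/27, 41/54) <- contains code 3/4
  'b': [2/3 + 1/9*5/6, 2/3 + 1/9*1/1) = [41/54, 7/9)
  emit 'e', narrow to [20/27, 41/54)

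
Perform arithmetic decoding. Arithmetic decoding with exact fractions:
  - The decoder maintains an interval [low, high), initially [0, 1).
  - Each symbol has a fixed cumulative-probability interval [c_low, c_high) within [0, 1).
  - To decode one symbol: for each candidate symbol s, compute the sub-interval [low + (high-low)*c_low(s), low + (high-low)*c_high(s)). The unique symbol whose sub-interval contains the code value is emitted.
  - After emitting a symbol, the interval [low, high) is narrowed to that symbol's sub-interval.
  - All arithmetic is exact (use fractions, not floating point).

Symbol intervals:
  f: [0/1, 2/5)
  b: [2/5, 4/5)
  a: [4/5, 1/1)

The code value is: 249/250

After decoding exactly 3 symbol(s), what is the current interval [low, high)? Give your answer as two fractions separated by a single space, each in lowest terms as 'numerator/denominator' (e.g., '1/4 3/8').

Answer: 124/125 1/1

Derivation:
Step 1: interval [0/1, 1/1), width = 1/1 - 0/1 = 1/1
  'f': [0/1 + 1/1*0/1, 0/1 + 1/1*2/5) = [0/1, 2/5)
  'b': [0/1 + 1/1*2/5, 0/1 + 1/1*4/5) = [2/5, 4/5)
  'a': [0/1 + 1/1*4/5, 0/1 + 1/1*1/1) = [4/5, 1/1) <- contains code 249/250
  emit 'a', narrow to [4/5, 1/1)
Step 2: interval [4/5, 1/1), width = 1/1 - 4/5 = 1/5
  'f': [4/5 + 1/5*0/1, 4/5 + 1/5*2/5) = [4/5, 22/25)
  'b': [4/5 + 1/5*2/5, 4/5 + 1/5*4/5) = [22/25, 24/25)
  'a': [4/5 + 1/5*4/5, 4/5 + 1/5*1/1) = [24/25, 1/1) <- contains code 249/250
  emit 'a', narrow to [24/25, 1/1)
Step 3: interval [24/25, 1/1), width = 1/1 - 24/25 = 1/25
  'f': [24/25 + 1/25*0/1, 24/25 + 1/25*2/5) = [24/25, 122/125)
  'b': [24/25 + 1/25*2/5, 24/25 + 1/25*4/5) = [122/125, 124/125)
  'a': [24/25 + 1/25*4/5, 24/25 + 1/25*1/1) = [124/125, 1/1) <- contains code 249/250
  emit 'a', narrow to [124/125, 1/1)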